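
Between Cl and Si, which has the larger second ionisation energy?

Cl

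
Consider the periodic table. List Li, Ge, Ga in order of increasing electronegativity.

Li is in period 2, group 1; Ga is in period 4, group 13; Ge is in period 4, group 14.
Smaller atoms with higher effective nuclear charge are more electronegative.
Here both period and group differ, so the two effects have to be weighed against each other.
Ga > Li: period and group pull opposite ways; the across-period shift dominates (1.81 vs 0.98).
Ge > Ga: both are in period 4; the period trend gives Ge the larger value.
For reference (Pauling): Li 0.98, Ga 1.81, Ge 2.01.
So from lowest to highest: Li < Ga < Ge.

Li < Ga < Ge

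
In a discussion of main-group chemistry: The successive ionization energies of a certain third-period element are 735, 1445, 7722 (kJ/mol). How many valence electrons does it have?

2

Look for the largest jump between consecutive ionization energies: IE3/IE2 ≈ 5.3, far larger than any earlier ratio.
That jump marks the point where a core electron is being removed. So the atom has 2 valence electrons.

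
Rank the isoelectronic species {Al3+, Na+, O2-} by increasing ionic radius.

All of these have 10 electrons, so size is governed by nuclear charge alone: the more protons, the stronger the pull on the same electron cloud, and the smaller the ion.
Nuclear charges: Al3+ (Z=13), Na+ (Z=11), O2- (Z=8).
Smallest to largest: Al3+ < Na+ < O2-.

Al3+ < Na+ < O2-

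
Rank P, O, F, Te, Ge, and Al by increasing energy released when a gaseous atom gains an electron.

Al < P < Ge < O < Te < F

O is in period 2, group 16; F is in period 2, group 17; Al is in period 3, group 13; P is in period 3, group 15; Ge is in period 4, group 14; Te is in period 5, group 16.
EA tends to increase across a period and decrease down a group, though the pattern is less regular than for IE or radius.
Here both period and group differ, so the two effects have to be weighed against each other.
P > Al: both are in period 3; the period trend gives P the larger value.
Ge > P: this pair runs against the simple trend — see the exception note.
O > Ge: both effects reinforce here, so O is clearly the higher of the two.
Te > O: this pair runs against the simple trend — see the exception note.
F > Te: relative to Te, both the across-period and down-group shifts push F's electron affinity up.
Note the exception: Ge has a higher electron affinity than P, contrary to the simple trend — adding an electron to P's half-filled np³ subshell costs electron-pairing energy.
Note the exception: Te has a higher electron affinity than O, contrary to the simple trend — O's compact 2p subshell gives strong electron–electron repulsion on the added electron.
Tabulated electron affinity (kJ/mol): O 141, F 328, Al 42, P 72, Ge 119, Te 190.
So from lowest to highest: Al < P < Ge < O < Te < F.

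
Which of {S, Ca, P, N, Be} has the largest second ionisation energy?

N

The second ionization energy removes an electron from the +1 ion. For each element: S⁺ still has 5 valence electrons; Ca⁺ still has 1 valence electron; P⁺ still has 4 valence electrons; N⁺ still has 4 valence electrons; Be⁺ still has 1 valence electron.
All are still removing valence electrons, so compare the +1 ions as you would atoms: IE_2 generally rises across a period (higher Z_eff) and falls down a group (larger shell), subject to the usual subshell exceptions.
Valence configurations: S⁺ [Ne]3s²3p³, Ca⁺ [Ar]4s¹, P⁺ [Ne]3s²3p², N⁺ [He]2s²2p², Be⁺ [He]2s¹.
Tabulated IE_2 (kJ/mol): S 2252, Ca 1145, P 1907, N 2856, Be 1757.
Hence IE_2: Ca < Be < P < S < N.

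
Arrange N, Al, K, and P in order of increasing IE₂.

After 1 electron has been removed, what remains? N⁺ still has 4 valence electrons; Al⁺ still has 2 valence electrons; K⁺ is the bare [Ar] core; P⁺ still has 4 valence electrons.
Pulling an electron out of a noble-gas core costs far more than removing a remaining valence electron, so K sits at the high end of IE_2.
Valence configurations: N⁺ [He]2s²2p², Al⁺ [Ne]3s², P⁺ [Ne]3s²3p².
Tabulated IE_2 (kJ/mol): N 2856, Al 1817, K 3052, P 1907.
Hence IE_2: Al < P < N < K.

Al < P < N < K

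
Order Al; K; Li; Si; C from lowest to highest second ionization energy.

Si < Al < C < K < Li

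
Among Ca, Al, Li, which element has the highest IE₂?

Li

IE_2 is the cost of taking one more electron from the +1 cation: Ca⁺ still has 1 valence electron; Al⁺ still has 2 valence electrons; Li⁺ is the bare [He] core.
Breaking into a closed-shell core is much more expensive than removing a leftover valence electron — Li has the largest IE_2 here.
Valence configurations: Ca⁺ [Ar]4s¹, Al⁺ [Ne]3s².
The numbers (kJ/mol): Ca 1145, Al 1817, Li 7298.
So the second ionization energies run Ca < Al < Li.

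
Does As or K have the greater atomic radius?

K

K is in period 4, group 1; As is in period 4, group 15.
Radius decreases left→right (rising Z_eff, same n) and increases top→bottom (higher n).
All lie in period 4, so atomic radius increases right to left.
So K has the greater atomic radius (K > As).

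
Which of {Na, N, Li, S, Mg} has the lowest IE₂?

Mg

The second ionization energy removes an electron from the +1 ion. For each element: Na⁺ is the bare [Ne] core; N⁺ still has 4 valence electrons; Li⁺ is the bare [He] core; S⁺ still has 5 valence electrons; Mg⁺ still has 1 valence electron.
Breaking into a closed-shell core is much more expensive than removing a leftover valence electron — Na and Li have the largest IE_2 here.
Valence configurations: N⁺ [He]2s²2p², S⁺ [Ne]3s²3p³, Mg⁺ [Ne]3s¹.
The numbers (kJ/mol): Na 4562, N 2856, Li 7298, S 2252, Mg 1451.
Putting it together, IE_2: Mg < S < N < Na < Li.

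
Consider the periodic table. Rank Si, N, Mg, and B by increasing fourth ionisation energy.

Si < N < Mg < B

The fourth ionization energy removes an electron from the +3 ion. For each element: Si³⁺ still has 1 valence electron; N³⁺ still has 2 valence electrons; Mg³⁺ is already 1 electron into the core; B³⁺ is the bare [He] core.
Core electrons are held far more tightly than valence electrons, so Mg and B top the IE_4 order.
Valence configurations: Si³⁺ [Ne]3s¹, N³⁺ [He]2s².
Approximate IE_4 values (kJ/mol): Si 4356, N 7475, Mg 10543, B 25026.
Hence IE_4: Si < N < Mg < B.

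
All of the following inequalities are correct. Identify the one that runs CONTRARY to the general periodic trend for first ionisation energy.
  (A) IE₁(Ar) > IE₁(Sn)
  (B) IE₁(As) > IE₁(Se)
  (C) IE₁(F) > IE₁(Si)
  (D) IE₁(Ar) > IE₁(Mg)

(B)

The general trend: first ionisation energy increases across a period and decreases down a group.
(A) Ar (period 3, group 18) vs Sn (period 5, group 14): the stated order agrees with the simple trend.
(B) As (period 4, group 15) vs Se (period 4, group 16): the stated order contradicts the simple trend.
(C) F (period 2, group 17) vs Si (period 3, group 14): the stated order agrees with the simple trend.
(D) Ar (period 3, group 18) vs Mg (period 3, group 2): the stated order agrees with the simple trend.
The exception is (B): Se (4p⁴) ionizes more easily than half-filled As (4p³).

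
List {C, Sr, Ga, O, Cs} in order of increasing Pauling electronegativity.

Electronegativity increases across a period and decreases down a group, tracking effective nuclear charge and atomic size.
Neither a single period nor a single group — weigh both effects.
Sr > Cs: relative to Cs, both the across-period and down-group shifts push Sr's electronegativity up.
Ga > Sr: both effects reinforce here, so Ga is clearly the higher of the two.
C > Ga: relative to Ga, both the across-period and down-group shifts push C's electronegativity up.
O > C: both are in period 2; the period trend gives O the larger value.
For reference (Pauling): C 2.55, O 3.44, Ga 1.81, Sr 0.95, Cs 0.79.
So from lowest to highest: Cs < Sr < Ga < C < O.

Cs < Sr < Ga < C < O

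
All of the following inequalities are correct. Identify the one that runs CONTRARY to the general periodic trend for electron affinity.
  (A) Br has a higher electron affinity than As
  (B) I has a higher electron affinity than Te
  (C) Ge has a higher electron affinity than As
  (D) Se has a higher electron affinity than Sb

The general trend: electron affinity increases across a period and decreases down a group.
(A) Br (period 4, group 17) vs As (period 4, group 15): the stated order agrees with the simple trend.
(B) I (period 5, group 17) vs Te (period 5, group 16): the stated order agrees with the simple trend.
(C) Ge (period 4, group 14) vs As (period 4, group 15): the stated order contradicts the simple trend.
(D) Se (period 4, group 16) vs Sb (period 5, group 15): the stated order agrees with the simple trend.
The exception is (C): adding an electron to As's half-filled 4p³ is unfavourable, so Ge (4p²) has the more exothermic EA.

(C)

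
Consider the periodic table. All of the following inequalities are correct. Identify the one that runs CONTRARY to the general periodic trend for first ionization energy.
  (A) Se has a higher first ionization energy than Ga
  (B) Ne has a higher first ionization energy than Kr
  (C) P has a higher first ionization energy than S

The general trend: first ionization energy increases across a period and decreases down a group.
(A) Se (period 4, group 16) vs Ga (period 4, group 13): the stated order agrees with the simple trend.
(B) Ne (period 2, group 18) vs Kr (period 4, group 18): the stated order agrees with the simple trend.
(C) P (period 3, group 15) vs S (period 3, group 16): the stated order contradicts the simple trend.
The exception is (C): S (3p⁴) ionizes more easily than half-filled P (3p³) because the paired 3p electron in S is pushed out by e⁻–e⁻ repulsion.

(C)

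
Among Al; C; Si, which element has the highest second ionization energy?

C

Consider each +1 ion: Al⁺ still has 2 valence electrons; C⁺ still has 3 valence electrons; Si⁺ still has 3 valence electrons.
All are still removing valence electrons, so compare the +1 ions as you would atoms: IE_2 generally rises across a period (higher Z_eff) and falls down a group (larger shell), subject to the usual subshell exceptions.
Valence configurations: Al⁺ [Ne]3s², C⁺ [He]2s²2p¹, Si⁺ [Ne]3s²3p¹.
Si⁺ loses a lone 3p electron whereas Al⁺ must break into a filled 3s² pair, so IE_2(Al) > IE_2(Si) even though Si has the higher nuclear charge.
The numbers (kJ/mol): Al 1817, C 2353, Si 1577.
Overall IE_2 order: Si < Al < C.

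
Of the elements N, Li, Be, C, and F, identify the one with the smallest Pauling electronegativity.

Li

Li is in period 2, group 1; Be is in period 2, group 2; C is in period 2, group 14; N is in period 2, group 15; F is in period 2, group 17.
EN rises left→right (higher Z_eff, smaller atoms) and falls top→bottom (larger, more shielded atoms).
All lie in period 2, so electronegativity increases left to right.
The smallest Pauling electronegativity among these belongs to Li.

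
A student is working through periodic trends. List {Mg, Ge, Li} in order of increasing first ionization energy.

Li < Mg < Ge

Li is in period 2, group 1; Mg is in period 3, group 2; Ge is in period 4, group 14.
Removing the outermost electron gets harder across a period and easier down a group.
These span different periods and groups, so the two trends combine.
Mg > Li: the two effects oppose for this pair; the across-period effect wins (738 vs 520 kJ/mol).
Ge > Mg: period and group pull opposite ways; the across-period shift dominates (762 vs 738 kJ/mol).
For reference (kJ/mol): Li 520, Mg 738, Ge 762.
So from lowest to highest: Li < Mg < Ge.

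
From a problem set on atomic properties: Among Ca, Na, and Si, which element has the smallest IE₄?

IE_4 is the cost of taking one more electron from the +3 cation: Ca³⁺ is already 1 electron into the core; Na³⁺ is already 2 electrons into the core; Si³⁺ still has 1 valence electron.
Breaking into a closed-shell core is much more expensive than removing a leftover valence electron — Ca and Na have the largest IE_4 here.
The numbers (kJ/mol): Ca 6491, Na 9543, Si 4356.
So the fourth ionization energies run Si < Ca < Na.

Si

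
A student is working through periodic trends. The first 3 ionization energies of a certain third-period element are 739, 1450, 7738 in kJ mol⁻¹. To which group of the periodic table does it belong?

Group 2

Look for the largest jump between consecutive ionization energies: IE3/IE2 ≈ 5.3, far larger than any earlier ratio.
That jump marks the point where a core electron is being removed. So the atom has 2 valence electrons.
A main-group element with 2 valence electrons is in group 2.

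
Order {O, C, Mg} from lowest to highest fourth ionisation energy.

C < O < Mg

The fourth ionization energy removes an electron from the +3 ion. For each element: O³⁺ still has 3 valence electrons; C³⁺ still has 1 valence electron; Mg³⁺ is already 1 electron into the core.
Breaking into a closed-shell core is much more expensive than removing a leftover valence electron — Mg has the largest IE_4 here.
Valence configurations: O³⁺ [He]2s²2p¹, C³⁺ [He]2s¹.
Approximate IE_4 values (kJ/mol): O 7469, C 6223, Mg 10543.
Overall IE_4 order: C < O < Mg.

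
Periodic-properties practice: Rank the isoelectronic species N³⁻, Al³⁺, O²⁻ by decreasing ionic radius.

All of these have 10 electrons, so size is governed by nuclear charge alone: the more protons, the stronger the pull on the same electron cloud, and the smaller the ion.
Nuclear charges: Al³⁺ (Z=13), O²⁻ (Z=8), N³⁻ (Z=7).
Largest to smallest: N³⁻ > O²⁻ > Al³⁺.

N³⁻, O²⁻, Al³⁺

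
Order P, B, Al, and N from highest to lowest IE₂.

N, B, P, Al

After 1 electron has been removed, what remains? P⁺ still has 4 valence electrons; B⁺ still has 2 valence electrons; Al⁺ still has 2 valence electrons; N⁺ still has 4 valence electrons.
All are still removing valence electrons, so compare the +1 ions as you would atoms: IE_2 generally rises across a period (higher Z_eff) and falls down a group (larger shell), subject to the usual subshell exceptions.
Valence configurations: P⁺ [Ne]3s²3p², B⁺ [He]2s², Al⁺ [Ne]3s², N⁺ [He]2s²2p².
The numbers (kJ/mol): P 1907, B 2427, Al 1817, N 2856.
Hence IE_2: Al < P < B < N.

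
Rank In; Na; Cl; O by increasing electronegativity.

Na < In < Cl < O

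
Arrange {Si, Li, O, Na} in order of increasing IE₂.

Si, O, Na, Li

After 1 electron has been removed, what remains? Si⁺ still has 3 valence electrons; Li⁺ is the bare [He] core; O⁺ still has 5 valence electrons; Na⁺ is the bare [Ne] core.
Core electrons are held far more tightly than valence electrons, so Na and Li top the IE_2 order.
Valence configurations: Si⁺ [Ne]3s²3p¹, O⁺ [He]2s²2p³.
Tabulated IE_2 (kJ/mol): Si 1577, Li 7298, O 3388, Na 4562.
Hence IE_2: Si < O < Na < Li.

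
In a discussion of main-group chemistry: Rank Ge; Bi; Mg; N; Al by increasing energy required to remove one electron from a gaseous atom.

Al < Bi < Mg < Ge < N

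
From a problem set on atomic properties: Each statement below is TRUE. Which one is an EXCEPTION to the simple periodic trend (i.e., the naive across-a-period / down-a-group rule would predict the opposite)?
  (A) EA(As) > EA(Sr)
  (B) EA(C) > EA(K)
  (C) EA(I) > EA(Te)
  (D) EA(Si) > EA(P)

(D)

The general trend: electron affinity increases across a period and decreases down a group.
(A) As (period 4, group 15) vs Sr (period 5, group 2): the stated order agrees with the simple trend.
(B) C (period 2, group 14) vs K (period 4, group 1): the stated order agrees with the simple trend.
(C) I (period 5, group 17) vs Te (period 5, group 16): the stated order agrees with the simple trend.
(D) Si (period 3, group 14) vs P (period 3, group 15): the stated order contradicts the simple trend.
The exception is (D): adding an electron to P's half-filled 3p³ is unfavourable, so Si (3p²) has the more exothermic EA.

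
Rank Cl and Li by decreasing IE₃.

Li, Cl

After 2 electrons have been removed, what remains? Cl²⁺ still has 5 valence electrons; Li²⁺ is already 1 electron into the core.
Breaking into a closed-shell core is much more expensive than removing a leftover valence electron — Li has the largest IE_3 here.
The numbers (kJ/mol): Cl 3822, Li 11815.
So the third ionization energies run Cl < Li.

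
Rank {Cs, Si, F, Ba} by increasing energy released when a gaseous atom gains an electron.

Ba < Cs < Si < F

F is in period 2, group 17; Si is in period 3, group 14; Cs is in period 6, group 1; Ba is in period 6, group 2.
Adding an electron releases more energy for atoms nearer the top right (short of the noble gases).
Neither a single period nor a single group — weigh both effects.
Cs > Ba: this pair runs against the simple trend — see the exception note.
Si > Cs: both effects reinforce here, so Si is clearly the higher of the two.
F > Si: both effects reinforce here, so F is clearly the higher of the two.
Note the exception: Cs has a higher electron affinity than Ba, contrary to the simple trend — adding an electron to Ba (ns²) has to open a new, higher-energy np subshell, which is unfavourable.
Tabulated electron affinity (kJ/mol): F 328, Si 134, Cs 46, Ba 14.
So from lowest to highest: Ba < Cs < Si < F.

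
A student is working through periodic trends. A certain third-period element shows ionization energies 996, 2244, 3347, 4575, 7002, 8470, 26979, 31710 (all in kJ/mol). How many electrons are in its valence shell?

6

Look for the largest jump between consecutive ionization energies: IE7/IE6 ≈ 3.2, far larger than any earlier ratio.
That jump marks the point where a core electron is being removed. So the atom has 6 valence electrons.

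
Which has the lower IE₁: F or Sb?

First ionization energy rises across a period (greater Z_eff holds electrons more tightly) and falls down a group (valence electrons are farther from the nucleus).
Neither a single period nor a single group — weigh both effects.
F > Sb: relative to Sb, both the across-period and down-group shifts push F's first ionization energy up.
Tabulated first ionization energy (kJ/mol): F 1681, Sb 831.
So Sb has the lower IE₁ (Sb < F).

Sb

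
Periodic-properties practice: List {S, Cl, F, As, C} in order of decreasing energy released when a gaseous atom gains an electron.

C is in period 2, group 14; F is in period 2, group 17; S is in period 3, group 16; Cl is in period 3, group 17; As is in period 4, group 15.
Atoms with high Z_eff and room in the valence shell (especially the halogens) have the most exothermic electron affinities.
These span different periods and groups, so the two trends combine.
C > As: the two effects oppose for this pair; the down-group effect wins (122 vs 78 kJ/mol).
S > C: period and group pull opposite ways; the across-period shift dominates (200 vs 122 kJ/mol).
F > S: both effects reinforce here, so F is clearly the higher of the two.
Cl > F: this pair runs against the simple trend — see the exception note.
Note the exception: Cl has a higher electron affinity than F, contrary to the simple trend — F's small 2p subshell makes the incoming electron feel strong e⁻–e⁻ repulsion, so Cl actually releases more energy on gaining an electron.
Approximate values (kJ/mol): C 122, F 328, S 200, Cl 349, As 78.
So from highest to lowest: Cl > F > S > C > As.

Cl > F > S > C > As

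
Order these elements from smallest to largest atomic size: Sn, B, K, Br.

B, Br, Sn, K

B is in period 2, group 13; K is in period 4, group 1; Br is in period 4, group 17; Sn is in period 5, group 14.
Atomic radius shrinks across a period as nuclear charge pulls the same shell inward, and grows down a group as new shells are added.
These span different periods and groups, so the two trends combine.
Br > B: period and group pull opposite ways; the down-group shift dominates (114 vs 85 pm).
Sn > Br: both effects reinforce here, so Sn is clearly the larger of the two.
K > Sn: the two effects oppose for this pair; the across-period effect wins (196 vs 140 pm).
Approximate values (pm): B 85, K 196, Br 114, Sn 140.
So from smallest to largest: B < Br < Sn < K.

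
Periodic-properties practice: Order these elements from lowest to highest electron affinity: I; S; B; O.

B, O, S, I

EA tends to increase across a period and decrease down a group, though the pattern is less regular than for IE or radius.
Neither a single period nor a single group — weigh both effects.
O > B: O lies to the right of B in period 2, so the across-period effect alone puts O higher.
S > O: this pair runs against the simple trend — see the exception note.
I > S: the two effects oppose for this pair; the across-period effect wins (295 vs 200 kJ/mol).
Note the exception: S has a higher electron affinity than O, contrary to the simple trend — the compact 2p subshell of O repels the added electron more than S's larger 3p does.
For reference (kJ/mol): B 27, O 141, S 200, I 295.
So from lowest to highest: B < O < S < I.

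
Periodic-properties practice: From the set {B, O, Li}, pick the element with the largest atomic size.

Li is in period 2, group 1; B is in period 2, group 13; O is in period 2, group 16.
Across a period the added protons contract the valence shell; down a group each new principal shell makes the atom larger.
All lie in period 2, so atomic radius increases right to left.
The largest atomic size among these belongs to Li.

Li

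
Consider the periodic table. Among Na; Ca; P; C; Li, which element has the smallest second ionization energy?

Ca

The second ionization energy removes an electron from the +1 ion. For each element: Na⁺ is the bare [Ne] core; Ca⁺ still has 1 valence electron; P⁺ still has 4 valence electrons; C⁺ still has 3 valence electrons; Li⁺ is the bare [He] core.
Core electrons are held far more tightly than valence electrons, so Na and Li top the IE_2 order.
Valence configurations: Ca⁺ [Ar]4s¹, P⁺ [Ne]3s²3p², C⁺ [He]2s²2p¹.
The numbers (kJ/mol): Na 4562, Ca 1145, P 1907, C 2353, Li 7298.
Putting it together, IE_2: Ca < P < C < Na < Li.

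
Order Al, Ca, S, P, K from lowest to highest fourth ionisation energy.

S < P < K < Ca < Al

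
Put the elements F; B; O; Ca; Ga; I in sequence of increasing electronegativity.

Ca < Ga < B < I < O < F

Smaller atoms with higher effective nuclear charge are more electronegative.
Here both period and group differ, so the two effects have to be weighed against each other.
Ga > Ca: both are in period 4; the period trend gives Ga the larger value.
B > Ga: B sits above Ga in group 13, so the down-group effect alone puts B higher.
I > B: the two effects oppose for this pair; the across-period effect wins (2.66 vs 2.04).
O > I: period and group pull opposite ways; the down-group shift dominates (3.44 vs 2.66).
F > O: F lies to the right of O in period 2, so the across-period effect alone puts F higher.
Tabulated electronegativity (Pauling): B 2.04, O 3.44, F 3.98, Ca 1.00, Ga 1.81, I 2.66.
So from lowest to highest: Ca < Ga < B < I < O < F.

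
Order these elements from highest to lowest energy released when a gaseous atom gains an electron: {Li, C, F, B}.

F, C, Li, B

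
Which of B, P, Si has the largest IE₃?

Consider each +2 ion: B²⁺ still has 1 valence electron; P²⁺ still has 3 valence electrons; Si²⁺ still has 2 valence electrons.
All are still removing valence electrons, so compare the +2 ions as you would atoms: IE_3 generally rises across a period (higher Z_eff) and falls down a group (larger shell), subject to the usual subshell exceptions.
Valence configurations: B²⁺ [He]2s¹, P²⁺ [Ne]3s²3p¹, Si²⁺ [Ne]3s².
P²⁺ loses a lone 3p electron whereas Si²⁺ must break into a filled 3s² pair, so IE_3(Si) > IE_3(P) even though P has the higher nuclear charge.
Tabulated IE_3 (kJ/mol): B 3660, P 2914, Si 3232.
Hence IE_3: P < Si < B.

B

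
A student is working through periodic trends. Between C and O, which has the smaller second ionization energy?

C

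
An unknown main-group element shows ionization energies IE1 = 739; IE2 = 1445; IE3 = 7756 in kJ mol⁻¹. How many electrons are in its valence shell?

2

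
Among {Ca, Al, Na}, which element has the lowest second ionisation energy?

IE_2 is the cost of taking one more electron from the +1 cation: Ca⁺ still has 1 valence electron; Al⁺ still has 2 valence electrons; Na⁺ is the bare [Ne] core.
Pulling an electron out of a noble-gas core costs far more than removing a remaining valence electron, so Na sits at the high end of IE_2.
Valence configurations: Ca⁺ [Ar]4s¹, Al⁺ [Ne]3s².
Approximate IE_2 values (kJ/mol): Ca 1145, Al 1817, Na 4562.
Overall IE_2 order: Ca < Al < Na.

Ca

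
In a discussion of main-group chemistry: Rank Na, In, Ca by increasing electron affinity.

Ca < In < Na

Na is in period 3, group 1; Ca is in period 4, group 2; In is in period 5, group 13.
Atoms with high Z_eff and room in the valence shell (especially the halogens) have the most exothermic electron affinities.
A diagonal step moves right (one effect) and down (the opposite effect) at once.
In > Ca: period and group pull opposite ways; the across-period shift dominates (29 vs 2 kJ/mol).
Na > In: the two effects oppose for this pair; the down-group effect wins (53 vs 29 kJ/mol).
For reference (kJ/mol): Na 53, Ca 2, In 29.
So from lowest to highest: Ca < In < Na.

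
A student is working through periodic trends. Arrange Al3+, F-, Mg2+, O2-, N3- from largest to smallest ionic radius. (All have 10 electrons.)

N3-, O2-, F-, Mg2+, Al3+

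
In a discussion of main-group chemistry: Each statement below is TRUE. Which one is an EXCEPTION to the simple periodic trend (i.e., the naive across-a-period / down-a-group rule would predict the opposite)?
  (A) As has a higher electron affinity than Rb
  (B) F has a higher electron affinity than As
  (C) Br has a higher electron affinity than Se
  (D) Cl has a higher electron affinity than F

(D)

The general trend: electron affinity increases across a period and decreases down a group.
(A) As (period 4, group 15) vs Rb (period 5, group 1): the stated order agrees with the simple trend.
(B) F (period 2, group 17) vs As (period 4, group 15): the stated order agrees with the simple trend.
(C) Br (period 4, group 17) vs Se (period 4, group 16): the stated order agrees with the simple trend.
(D) Cl (period 3, group 17) vs F (period 2, group 17): the stated order contradicts the simple trend.
The exception is (D): F's small 2p subshell makes the incoming electron feel strong e⁻–e⁻ repulsion, so Cl actually releases more energy on gaining an electron.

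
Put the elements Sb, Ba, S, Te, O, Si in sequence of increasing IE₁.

Ba < Si < Sb < Te < S < O

O is in period 2, group 16; Si is in period 3, group 14; S is in period 3, group 16; Sb is in period 5, group 15; Te is in period 5, group 16; Ba is in period 6, group 2.
Across a period the outer electron is held more tightly (higher IE₁); down a group it sits in a higher shell, more shielded, and comes off more easily.
These span different periods and groups, so the two trends combine.
Si > Ba: both effects reinforce here, so Si is clearly the higher of the two.
Sb > Si: period and group pull opposite ways; the across-period shift dominates (831 vs 786 kJ/mol).
Te > Sb: Te lies to the right of Sb in period 5, so the across-period effect alone puts Te higher.
S > Te: S sits above Te in group 16, so the down-group effect alone puts S higher.
O > S: O sits above S in group 16, so the down-group effect alone puts O higher.
Approximate values (kJ/mol): O 1314, Si 786, S 1000, Sb 831, Te 869, Ba 503.
So from lowest to highest: Ba < Si < Sb < Te < S < O.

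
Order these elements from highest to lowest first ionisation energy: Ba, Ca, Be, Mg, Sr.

Be > Mg > Ca > Sr > Ba

Be is in period 2, group 2; Mg is in period 3, group 2; Ca is in period 4, group 2; Sr is in period 5, group 2; Ba is in period 6, group 2.
First ionization energy rises across a period (greater Z_eff holds electrons more tightly) and falls down a group (valence electrons are farther from the nucleus).
All are in group 2, so first ionization energy increases up the group.
So from highest to lowest: Be > Mg > Ca > Sr > Ba.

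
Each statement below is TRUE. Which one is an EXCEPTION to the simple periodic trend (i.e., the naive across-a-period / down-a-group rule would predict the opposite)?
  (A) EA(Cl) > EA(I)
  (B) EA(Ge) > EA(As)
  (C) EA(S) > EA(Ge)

(B)

The general trend: electron affinity increases across a period and decreases down a group.
(A) Cl (period 3, group 17) vs I (period 5, group 17): the stated order agrees with the simple trend.
(B) Ge (period 4, group 14) vs As (period 4, group 15): the stated order contradicts the simple trend.
(C) S (period 3, group 16) vs Ge (period 4, group 14): the stated order agrees with the simple trend.
The exception is (B): adding an electron to As's half-filled 4p³ is unfavourable, so Ge (4p²) has the more exothermic EA.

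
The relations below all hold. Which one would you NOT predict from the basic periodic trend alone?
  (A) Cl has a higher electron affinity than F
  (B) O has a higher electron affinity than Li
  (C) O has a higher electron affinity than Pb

(A)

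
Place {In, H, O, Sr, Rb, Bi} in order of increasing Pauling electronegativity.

EN rises left→right (higher Z_eff, smaller atoms) and falls top→bottom (larger, more shielded atoms).
These span different periods and groups, so the two trends combine.
Sr > Rb: Sr lies to the right of Rb in period 5, so the across-period effect alone puts Sr higher.
In > Sr: both are in period 5; the period trend gives In the larger value.
Bi > In: the two effects oppose for this pair; the across-period effect wins (2.02 vs 1.78).
H > Bi: the two effects oppose for this pair; the down-group effect wins (2.20 vs 2.02).
O > H: the two effects oppose for this pair; the across-period effect wins (3.44 vs 2.20).
For reference (Pauling): H 2.20, O 3.44, Rb 0.82, Sr 0.95, In 1.78, Bi 2.02.
So from lowest to highest: Rb < Sr < In < Bi < H < O.

Rb < Sr < In < Bi < H < O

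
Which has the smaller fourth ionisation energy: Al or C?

Consider each +3 ion: Al³⁺ is the bare [Ne] core; C³⁺ still has 1 valence electron.
Breaking into a closed-shell core is much more expensive than removing a leftover valence electron — Al has the largest IE_4 here.
Tabulated IE_4 (kJ/mol): Al 11577, C 6223.
So the fourth ionization energies run C < Al.

C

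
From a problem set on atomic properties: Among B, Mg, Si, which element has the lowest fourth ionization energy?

The fourth ionization energy removes an electron from the +3 ion. For each element: B³⁺ is the bare [He] core; Mg³⁺ is already 1 electron into the core; Si³⁺ still has 1 valence electron.
Core electrons are held far more tightly than valence electrons, so Mg and B top the IE_4 order.
Approximate IE_4 values (kJ/mol): B 25026, Mg 10543, Si 4356.
Hence IE_4: Si < Mg < B.

Si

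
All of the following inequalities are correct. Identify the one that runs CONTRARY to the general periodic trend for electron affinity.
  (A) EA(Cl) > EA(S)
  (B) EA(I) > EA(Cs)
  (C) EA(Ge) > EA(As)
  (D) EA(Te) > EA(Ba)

The general trend: electron affinity increases across a period and decreases down a group.
(A) Cl (period 3, group 17) vs S (period 3, group 16): the stated order agrees with the simple trend.
(B) I (period 5, group 17) vs Cs (period 6, group 1): the stated order agrees with the simple trend.
(C) Ge (period 4, group 14) vs As (period 4, group 15): the stated order contradicts the simple trend.
(D) Te (period 5, group 16) vs Ba (period 6, group 2): the stated order agrees with the simple trend.
The exception is (C): adding an electron to As's half-filled 4p³ is unfavourable, so Ge (4p²) has the more exothermic EA.

(C)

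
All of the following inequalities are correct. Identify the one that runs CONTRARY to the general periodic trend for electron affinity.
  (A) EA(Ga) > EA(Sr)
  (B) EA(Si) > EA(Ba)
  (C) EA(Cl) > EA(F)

(C)

The general trend: electron affinity increases across a period and decreases down a group.
(A) Ga (period 4, group 13) vs Sr (period 5, group 2): the stated order agrees with the simple trend.
(B) Si (period 3, group 14) vs Ba (period 6, group 2): the stated order agrees with the simple trend.
(C) Cl (period 3, group 17) vs F (period 2, group 17): the stated order contradicts the simple trend.
The exception is (C): F's small 2p subshell makes the incoming electron feel strong e⁻–e⁻ repulsion, so Cl actually releases more energy on gaining an electron.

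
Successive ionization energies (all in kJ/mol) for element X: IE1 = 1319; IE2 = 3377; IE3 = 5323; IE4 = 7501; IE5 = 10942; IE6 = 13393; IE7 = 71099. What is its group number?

Group 16

Look for the largest jump between consecutive ionization energies: IE7/IE6 ≈ 5.3, far larger than any earlier ratio.
That jump marks the point where a core electron is being removed. So the atom has 6 valence electrons.
A main-group element with 6 valence electrons is in group 16.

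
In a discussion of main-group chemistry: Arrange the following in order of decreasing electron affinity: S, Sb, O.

S, O, Sb

O is in period 2, group 16; S is in period 3, group 16; Sb is in period 5, group 15.
Electron affinity generally becomes more exothermic across a period toward the halogens and less exothermic down a group.
These span different periods and groups, so the two trends combine.
O > Sb: relative to Sb, both the across-period and down-group shifts push O's electron affinity up.
S > O: this pair runs against the simple trend — see the exception note.
Note the exception: S has a higher electron affinity than O, contrary to the simple trend — the compact 2p subshell of O repels the added electron more than S's larger 3p does.
Tabulated electron affinity (kJ/mol): O 141, S 200, Sb 103.
So from highest to lowest: S > O > Sb.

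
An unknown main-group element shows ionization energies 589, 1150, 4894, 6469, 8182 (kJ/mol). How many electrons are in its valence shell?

2

Look for the largest jump between consecutive ionization energies: IE3/IE2 ≈ 4.3, far larger than any earlier ratio.
That jump marks the point where a core electron is being removed. So the atom has 2 valence electrons.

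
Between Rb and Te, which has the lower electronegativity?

Rb

Rb is in period 5, group 1; Te is in period 5, group 16.
EN rises left→right (higher Z_eff, smaller atoms) and falls top→bottom (larger, more shielded atoms).
All lie in period 5, so electronegativity increases left to right.
So Rb has the lower electronegativity (Rb < Te).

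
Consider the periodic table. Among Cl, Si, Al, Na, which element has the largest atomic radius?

Na is in period 3, group 1; Al is in period 3, group 13; Si is in period 3, group 14; Cl is in period 3, group 17.
Atomic radius shrinks across a period as nuclear charge pulls the same shell inward, and grows down a group as new shells are added.
All lie in period 3, so atomic radius increases right to left.
The largest atomic radius among these belongs to Na.

Na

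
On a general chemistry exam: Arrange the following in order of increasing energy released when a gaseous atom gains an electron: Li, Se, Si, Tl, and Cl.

Tl < Li < Si < Se < Cl

EA tends to increase across a period and decrease down a group, though the pattern is less regular than for IE or radius.
Here both period and group differ, so the two effects have to be weighed against each other.
Li > Tl: period and group pull opposite ways; the down-group shift dominates (60 vs 19 kJ/mol).
Si > Li: the two effects oppose for this pair; the across-period effect wins (134 vs 60 kJ/mol).
Se > Si: period and group pull opposite ways; the across-period shift dominates (195 vs 134 kJ/mol).
Cl > Se: both effects reinforce here, so Cl is clearly the higher of the two.
Approximate values (kJ/mol): Li 60, Si 134, Cl 349, Se 195, Tl 19.
So from lowest to highest: Tl < Li < Si < Se < Cl.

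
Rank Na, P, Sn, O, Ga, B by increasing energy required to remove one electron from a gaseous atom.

Na, Ga, Sn, B, P, O

B is in period 2, group 13; O is in period 2, group 16; Na is in period 3, group 1; P is in period 3, group 15; Ga is in period 4, group 13; Sn is in period 5, group 14.
Across a period the outer electron is held more tightly (higher IE₁); down a group it sits in a higher shell, more shielded, and comes off more easily.
These span different periods and groups, so the two trends combine.
Ga > Na: period and group pull opposite ways; the across-period shift dominates (579 vs 496 kJ/mol).
Sn > Ga: the two effects oppose for this pair; the across-period effect wins (709 vs 579 kJ/mol).
B > Sn: the two effects oppose for this pair; the down-group effect wins (801 vs 709 kJ/mol).
P > B: period and group pull opposite ways; the across-period shift dominates (1012 vs 801 kJ/mol).
O > P: relative to P, both the across-period and down-group shifts push O's first ionization energy up.
Approximate values (kJ/mol): B 801, O 1314, Na 496, P 1012, Ga 579, Sn 709.
So from lowest to highest: Na < Ga < Sn < B < P < O.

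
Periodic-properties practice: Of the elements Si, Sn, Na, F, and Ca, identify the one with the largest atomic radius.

F is in period 2, group 17; Na is in period 3, group 1; Si is in period 3, group 14; Ca is in period 4, group 2; Sn is in period 5, group 14.
Radius decreases left→right (rising Z_eff, same n) and increases top→bottom (higher n).
Neither a single period nor a single group — weigh both effects.
Si > F: relative to F, both the across-period and down-group shifts push Si's atomic radius up.
Sn > Si: Sn sits below Si in group 14, so the down-group effect alone puts Sn larger.
Na > Sn: the two effects oppose for this pair; the across-period effect wins (155 vs 140 pm).
Ca > Na: the two effects oppose for this pair; the down-group effect wins (171 vs 155 pm).
For reference (pm): F 64, Na 155, Si 116, Ca 171, Sn 140.
The largest atomic radius among these belongs to Ca.

Ca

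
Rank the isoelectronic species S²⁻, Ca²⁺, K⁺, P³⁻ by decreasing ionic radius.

P³⁻ > S²⁻ > K⁺ > Ca²⁺

All of these have 18 electrons, so size is governed by nuclear charge alone: the more protons, the stronger the pull on the same electron cloud, and the smaller the ion.
Nuclear charges: Ca²⁺ (Z=20), K⁺ (Z=19), S²⁻ (Z=16), P³⁻ (Z=15).
Largest to smallest: P³⁻ > S²⁻ > K⁺ > Ca²⁺.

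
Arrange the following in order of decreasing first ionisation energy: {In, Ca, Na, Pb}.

Na is in period 3, group 1; Ca is in period 4, group 2; In is in period 5, group 13; Pb is in period 6, group 14.
Removing the outermost electron gets harder across a period and easier down a group.
A diagonal step moves right (one effect) and down (the opposite effect) at once.
In > Na: period and group pull opposite ways; the across-period shift dominates (558 vs 496 kJ/mol).
Ca > In: the two effects oppose for this pair; the down-group effect wins (590 vs 558 kJ/mol).
Pb > Ca: period and group pull opposite ways; the across-period shift dominates (716 vs 590 kJ/mol).
Tabulated first ionization energy (kJ/mol): Na 496, Ca 590, In 558, Pb 716.
So from highest to lowest: Pb > Ca > In > Na.

Pb, Ca, In, Na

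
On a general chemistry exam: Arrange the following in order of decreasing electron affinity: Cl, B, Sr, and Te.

Cl > Te > B > Sr

B is in period 2, group 13; Cl is in period 3, group 17; Sr is in period 5, group 2; Te is in period 5, group 16.
EA tends to increase across a period and decrease down a group, though the pattern is less regular than for IE or radius.
Here both period and group differ, so the two effects have to be weighed against each other.
B > Sr: both effects reinforce here, so B is clearly the higher of the two.
Te > B: period and group pull opposite ways; the across-period shift dominates (190 vs 27 kJ/mol).
Cl > Te: relative to Te, both the across-period and down-group shifts push Cl's electron affinity up.
For reference (kJ/mol): B 27, Cl 349, Sr 5, Te 190.
So from highest to lowest: Cl > Te > B > Sr.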